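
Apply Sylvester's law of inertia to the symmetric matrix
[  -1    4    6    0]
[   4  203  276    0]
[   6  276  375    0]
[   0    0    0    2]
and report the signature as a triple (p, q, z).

Answer: (3, 1, 0)

Derivation:
step 0: pivot -1 → sign −
step 1: pivot 219 → sign +
step 2: pivot 3/73 → sign +
step 3: pivot 2 → sign +
signature = (3, 1, 0)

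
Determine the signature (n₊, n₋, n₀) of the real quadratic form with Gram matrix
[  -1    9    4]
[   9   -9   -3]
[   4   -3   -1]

step 0: pivot -1 → sign −
step 1: pivot 72 → sign +
step 2: pivot -1/8 → sign −
signature = (1, 2, 0)

Answer: (1, 2, 0)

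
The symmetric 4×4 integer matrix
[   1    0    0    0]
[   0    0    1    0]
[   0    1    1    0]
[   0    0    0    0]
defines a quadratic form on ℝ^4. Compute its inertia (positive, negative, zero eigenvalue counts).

step 0: pivot 1 → sign +
step 1: pivot 1 → sign +
step 2: pivot -1 → sign −
step 3: row/col 3 already zero → sign 0
signature = (2, 1, 1)

Answer: (2, 1, 1)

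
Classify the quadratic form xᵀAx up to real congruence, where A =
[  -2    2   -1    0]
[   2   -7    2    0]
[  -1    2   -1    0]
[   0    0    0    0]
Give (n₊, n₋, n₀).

step 0: pivot -2 → sign −
step 1: pivot -5 → sign −
step 2: pivot -3/10 → sign −
step 3: row/col 3 already zero → sign 0
signature = (0, 3, 1)

Answer: (0, 3, 1)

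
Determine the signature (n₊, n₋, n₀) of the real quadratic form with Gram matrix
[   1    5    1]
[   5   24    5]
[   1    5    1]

step 0: pivot 1 → sign +
step 1: pivot -1 → sign −
step 2: row/col 2 already zero → sign 0
signature = (1, 1, 1)

Answer: (1, 1, 1)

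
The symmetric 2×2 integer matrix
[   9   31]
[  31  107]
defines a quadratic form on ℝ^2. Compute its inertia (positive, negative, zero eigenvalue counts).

step 0: pivot 9 → sign +
step 1: pivot 2/9 → sign +
signature = (2, 0, 0)

Answer: (2, 0, 0)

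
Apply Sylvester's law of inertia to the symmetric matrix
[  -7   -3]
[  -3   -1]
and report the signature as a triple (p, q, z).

step 0: pivot -7 → sign −
step 1: pivot 2/7 → sign +
signature = (1, 1, 0)

Answer: (1, 1, 0)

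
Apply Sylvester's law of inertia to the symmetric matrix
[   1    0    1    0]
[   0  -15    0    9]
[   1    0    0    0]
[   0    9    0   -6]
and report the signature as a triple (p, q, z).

Answer: (1, 3, 0)

Derivation:
step 0: pivot 1 → sign +
step 1: pivot -15 → sign −
step 2: pivot -1 → sign −
step 3: pivot -3/5 → sign −
signature = (1, 3, 0)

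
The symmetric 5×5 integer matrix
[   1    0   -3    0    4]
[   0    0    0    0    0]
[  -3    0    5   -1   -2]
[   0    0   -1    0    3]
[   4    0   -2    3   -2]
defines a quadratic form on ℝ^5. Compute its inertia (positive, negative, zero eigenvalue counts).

Answer: (3, 1, 1)

Derivation:
step 0: pivot 1 → sign +
step 1: pivot -4 → sign −
step 2: pivot 1/4 → sign +
step 3: pivot 6 → sign +
step 4: row/col 4 already zero → sign 0
signature = (3, 1, 1)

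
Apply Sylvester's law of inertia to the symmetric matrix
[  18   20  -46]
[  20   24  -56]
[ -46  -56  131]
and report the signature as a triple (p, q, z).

Answer: (2, 0, 1)

Derivation:
step 0: pivot 18 → sign +
step 1: pivot 16/9 → sign +
step 2: row/col 2 already zero → sign 0
signature = (2, 0, 1)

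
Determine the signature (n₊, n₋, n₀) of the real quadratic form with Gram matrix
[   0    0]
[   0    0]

step 0: row/col 0 already zero → sign 0
step 1: row/col 1 already zero → sign 0
signature = (0, 0, 2)

Answer: (0, 0, 2)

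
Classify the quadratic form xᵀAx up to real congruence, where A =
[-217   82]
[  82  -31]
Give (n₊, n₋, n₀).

step 0: pivot -217 → sign −
step 1: pivot -3/217 → sign −
signature = (0, 2, 0)

Answer: (0, 2, 0)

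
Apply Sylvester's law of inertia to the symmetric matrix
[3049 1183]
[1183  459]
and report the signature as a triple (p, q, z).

step 0: pivot 3049 → sign +
step 1: pivot 2/3049 → sign +
signature = (2, 0, 0)

Answer: (2, 0, 0)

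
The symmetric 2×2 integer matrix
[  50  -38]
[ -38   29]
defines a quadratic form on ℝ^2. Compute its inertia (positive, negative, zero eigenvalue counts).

step 0: pivot 50 → sign +
step 1: pivot 3/25 → sign +
signature = (2, 0, 0)

Answer: (2, 0, 0)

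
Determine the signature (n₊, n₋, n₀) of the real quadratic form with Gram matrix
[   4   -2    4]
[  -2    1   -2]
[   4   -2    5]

step 0: pivot 4 → sign +
step 1: pivot 1 → sign +
step 2: row/col 2 already zero → sign 0
signature = (2, 0, 1)

Answer: (2, 0, 1)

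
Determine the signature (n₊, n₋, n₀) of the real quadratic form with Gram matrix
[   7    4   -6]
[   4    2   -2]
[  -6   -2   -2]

Answer: (1, 1, 1)

Derivation:
step 0: pivot 7 → sign +
step 1: pivot -2/7 → sign −
step 2: row/col 2 already zero → sign 0
signature = (1, 1, 1)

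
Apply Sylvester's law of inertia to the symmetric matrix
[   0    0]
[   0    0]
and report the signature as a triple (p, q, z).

Answer: (0, 0, 2)

Derivation:
step 0: row/col 0 already zero → sign 0
step 1: row/col 1 already zero → sign 0
signature = (0, 0, 2)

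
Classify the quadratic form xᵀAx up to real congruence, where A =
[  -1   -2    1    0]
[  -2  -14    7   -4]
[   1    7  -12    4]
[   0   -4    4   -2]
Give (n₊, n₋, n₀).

Answer: (1, 3, 0)

Derivation:
step 0: pivot -1 → sign −
step 1: pivot -10 → sign −
step 2: pivot -17/2 → sign −
step 3: pivot 6/85 → sign +
signature = (1, 3, 0)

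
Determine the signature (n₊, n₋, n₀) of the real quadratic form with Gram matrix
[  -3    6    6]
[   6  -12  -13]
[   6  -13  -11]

Answer: (1, 2, 0)

Derivation:
step 0: pivot -3 → sign −
step 1: pivot 1 → sign +
step 2: pivot -1 → sign −
signature = (1, 2, 0)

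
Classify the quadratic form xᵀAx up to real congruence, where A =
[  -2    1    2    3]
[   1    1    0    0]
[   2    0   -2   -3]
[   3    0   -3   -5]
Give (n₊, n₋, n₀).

Answer: (1, 3, 0)

Derivation:
step 0: pivot -2 → sign −
step 1: pivot 3/2 → sign +
step 2: pivot -2/3 → sign −
step 3: pivot -1/2 → sign −
signature = (1, 3, 0)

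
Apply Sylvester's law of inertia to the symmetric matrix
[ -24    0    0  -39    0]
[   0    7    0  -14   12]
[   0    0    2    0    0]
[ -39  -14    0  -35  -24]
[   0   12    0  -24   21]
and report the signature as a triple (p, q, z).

Answer: (4, 1, 0)

Derivation:
step 0: pivot -24 → sign −
step 1: pivot 7 → sign +
step 2: pivot 2 → sign +
step 3: pivot 3/8 → sign +
step 4: pivot 3/7 → sign +
signature = (4, 1, 0)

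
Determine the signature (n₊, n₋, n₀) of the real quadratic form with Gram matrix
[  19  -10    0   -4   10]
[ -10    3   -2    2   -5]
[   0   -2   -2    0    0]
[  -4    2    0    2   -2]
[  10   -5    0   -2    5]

Answer: (2, 2, 1)

Derivation:
step 0: pivot 19 → sign +
step 1: pivot -43/19 → sign −
step 2: pivot -10/43 → sign −
step 3: pivot 6/5 → sign +
step 4: row/col 4 already zero → sign 0
signature = (2, 2, 1)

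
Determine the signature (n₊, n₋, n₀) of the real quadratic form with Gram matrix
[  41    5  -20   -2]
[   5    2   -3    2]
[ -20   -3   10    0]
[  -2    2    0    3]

step 0: pivot 41 → sign +
step 1: pivot 57/41 → sign +
step 2: pivot 1/57 → sign +
step 3: pivot -1 → sign −
signature = (3, 1, 0)

Answer: (3, 1, 0)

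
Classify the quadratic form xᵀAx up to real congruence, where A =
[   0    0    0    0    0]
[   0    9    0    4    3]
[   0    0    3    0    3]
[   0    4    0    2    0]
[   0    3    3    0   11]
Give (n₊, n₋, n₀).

Answer: (3, 1, 1)

Derivation:
step 0: pivot 9 → sign +
step 1: pivot 3 → sign +
step 2: pivot 2/9 → sign +
step 3: pivot -1 → sign −
step 4: row/col 4 already zero → sign 0
signature = (3, 1, 1)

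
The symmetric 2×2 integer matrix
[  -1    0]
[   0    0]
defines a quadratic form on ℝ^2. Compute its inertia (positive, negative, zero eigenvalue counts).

Answer: (0, 1, 1)

Derivation:
step 0: pivot -1 → sign −
step 1: row/col 1 already zero → sign 0
signature = (0, 1, 1)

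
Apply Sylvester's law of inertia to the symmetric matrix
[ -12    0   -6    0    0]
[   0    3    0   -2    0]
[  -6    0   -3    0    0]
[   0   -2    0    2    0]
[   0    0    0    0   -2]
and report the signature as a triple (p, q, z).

Answer: (2, 2, 1)

Derivation:
step 0: pivot -12 → sign −
step 1: pivot 3 → sign +
step 2: pivot 2/3 → sign +
step 3: pivot -2 → sign −
step 4: row/col 4 already zero → sign 0
signature = (2, 2, 1)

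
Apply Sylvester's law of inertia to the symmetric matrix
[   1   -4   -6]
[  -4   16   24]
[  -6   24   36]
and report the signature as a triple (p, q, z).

step 0: pivot 1 → sign +
step 1: row/col 1 already zero → sign 0
step 2: row/col 2 already zero → sign 0
signature = (1, 0, 2)

Answer: (1, 0, 2)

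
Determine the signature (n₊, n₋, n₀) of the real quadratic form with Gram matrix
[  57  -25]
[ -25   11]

step 0: pivot 57 → sign +
step 1: pivot 2/57 → sign +
signature = (2, 0, 0)

Answer: (2, 0, 0)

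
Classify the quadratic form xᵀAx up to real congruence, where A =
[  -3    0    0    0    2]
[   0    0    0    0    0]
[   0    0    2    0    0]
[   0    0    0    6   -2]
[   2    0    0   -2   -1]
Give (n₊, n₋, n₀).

Answer: (2, 2, 1)

Derivation:
step 0: pivot -3 → sign −
step 1: pivot 2 → sign +
step 2: pivot 6 → sign +
step 3: pivot -1/3 → sign −
step 4: row/col 4 already zero → sign 0
signature = (2, 2, 1)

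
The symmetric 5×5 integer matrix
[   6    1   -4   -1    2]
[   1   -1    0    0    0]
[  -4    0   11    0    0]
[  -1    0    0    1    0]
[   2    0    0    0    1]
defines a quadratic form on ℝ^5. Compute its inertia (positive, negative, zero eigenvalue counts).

Answer: (4, 1, 0)

Derivation:
step 0: pivot 6 → sign +
step 1: pivot -7/6 → sign −
step 2: pivot 61/7 → sign +
step 3: pivot 50/61 → sign +
step 4: pivot 3/25 → sign +
signature = (4, 1, 0)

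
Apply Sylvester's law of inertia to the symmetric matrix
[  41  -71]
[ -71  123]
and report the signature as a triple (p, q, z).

step 0: pivot 41 → sign +
step 1: pivot 2/41 → sign +
signature = (2, 0, 0)

Answer: (2, 0, 0)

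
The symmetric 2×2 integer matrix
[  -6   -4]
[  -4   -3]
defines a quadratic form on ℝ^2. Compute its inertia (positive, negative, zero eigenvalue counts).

Answer: (0, 2, 0)

Derivation:
step 0: pivot -6 → sign −
step 1: pivot -1/3 → sign −
signature = (0, 2, 0)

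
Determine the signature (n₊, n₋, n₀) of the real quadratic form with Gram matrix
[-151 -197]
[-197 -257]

step 0: pivot -151 → sign −
step 1: pivot 2/151 → sign +
signature = (1, 1, 0)

Answer: (1, 1, 0)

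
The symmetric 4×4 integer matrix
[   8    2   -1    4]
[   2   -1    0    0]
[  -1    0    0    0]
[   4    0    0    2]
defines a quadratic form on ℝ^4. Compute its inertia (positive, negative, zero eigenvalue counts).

step 0: pivot 8 → sign +
step 1: pivot -3/2 → sign −
step 2: pivot -1/12 → sign −
step 3: pivot 2 → sign +
signature = (2, 2, 0)

Answer: (2, 2, 0)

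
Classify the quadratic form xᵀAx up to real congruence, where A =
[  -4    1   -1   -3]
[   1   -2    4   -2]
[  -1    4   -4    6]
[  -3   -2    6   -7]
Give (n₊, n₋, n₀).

step 0: pivot -4 → sign −
step 1: pivot -7/4 → sign −
step 2: pivot 30/7 → sign +
step 3: pivot -3/5 → sign −
signature = (1, 3, 0)

Answer: (1, 3, 0)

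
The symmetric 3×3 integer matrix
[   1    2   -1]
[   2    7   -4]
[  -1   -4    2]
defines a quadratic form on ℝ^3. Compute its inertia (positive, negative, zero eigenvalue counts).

Answer: (2, 1, 0)

Derivation:
step 0: pivot 1 → sign +
step 1: pivot 3 → sign +
step 2: pivot -1/3 → sign −
signature = (2, 1, 0)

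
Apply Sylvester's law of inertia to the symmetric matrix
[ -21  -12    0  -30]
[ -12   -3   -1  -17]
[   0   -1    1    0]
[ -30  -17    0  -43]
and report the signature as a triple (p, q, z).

Answer: (2, 2, 0)

Derivation:
step 0: pivot -21 → sign −
step 1: pivot 27/7 → sign +
step 2: pivot 20/27 → sign +
step 3: pivot -3/20 → sign −
signature = (2, 2, 0)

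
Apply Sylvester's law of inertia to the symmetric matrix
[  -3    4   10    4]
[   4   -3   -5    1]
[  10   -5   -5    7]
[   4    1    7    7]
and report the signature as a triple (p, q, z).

Answer: (1, 3, 0)

Derivation:
step 0: pivot -3 → sign −
step 1: pivot 7/3 → sign +
step 2: pivot -10/7 → sign −
step 3: pivot -6/5 → sign −
signature = (1, 3, 0)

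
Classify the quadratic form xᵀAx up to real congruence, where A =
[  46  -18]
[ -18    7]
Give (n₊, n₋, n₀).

step 0: pivot 46 → sign +
step 1: pivot -1/23 → sign −
signature = (1, 1, 0)

Answer: (1, 1, 0)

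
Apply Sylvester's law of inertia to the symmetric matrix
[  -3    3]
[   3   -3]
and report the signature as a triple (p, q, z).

Answer: (0, 1, 1)

Derivation:
step 0: pivot -3 → sign −
step 1: row/col 1 already zero → sign 0
signature = (0, 1, 1)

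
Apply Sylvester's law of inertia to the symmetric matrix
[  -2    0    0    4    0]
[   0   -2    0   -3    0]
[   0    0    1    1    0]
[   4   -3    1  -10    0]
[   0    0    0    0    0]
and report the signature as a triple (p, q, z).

step 0: pivot -2 → sign −
step 1: pivot -2 → sign −
step 2: pivot 1 → sign +
step 3: pivot 3/2 → sign +
step 4: row/col 4 already zero → sign 0
signature = (2, 2, 1)

Answer: (2, 2, 1)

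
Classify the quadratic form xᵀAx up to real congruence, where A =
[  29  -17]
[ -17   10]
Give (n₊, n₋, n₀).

Answer: (2, 0, 0)

Derivation:
step 0: pivot 29 → sign +
step 1: pivot 1/29 → sign +
signature = (2, 0, 0)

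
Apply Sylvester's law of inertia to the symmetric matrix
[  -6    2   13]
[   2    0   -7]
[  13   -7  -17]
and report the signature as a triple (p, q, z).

step 0: pivot -6 → sign −
step 1: pivot 2/3 → sign +
step 2: pivot 1/2 → sign +
signature = (2, 1, 0)

Answer: (2, 1, 0)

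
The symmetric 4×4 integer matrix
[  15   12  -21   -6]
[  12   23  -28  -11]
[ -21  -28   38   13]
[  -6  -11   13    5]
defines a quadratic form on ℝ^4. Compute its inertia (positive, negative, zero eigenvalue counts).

Answer: (3, 1, 0)

Derivation:
step 0: pivot 15 → sign +
step 1: pivot 67/5 → sign +
step 2: pivot -51/67 → sign −
step 3: pivot 3/17 → sign +
signature = (3, 1, 0)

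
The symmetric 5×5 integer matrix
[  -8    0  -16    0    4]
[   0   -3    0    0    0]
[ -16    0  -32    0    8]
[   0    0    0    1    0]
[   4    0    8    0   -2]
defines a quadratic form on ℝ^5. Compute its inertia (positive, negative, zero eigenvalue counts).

step 0: pivot -8 → sign −
step 1: pivot -3 → sign −
step 2: pivot 1 → sign +
step 3: row/col 3 already zero → sign 0
step 4: row/col 4 already zero → sign 0
signature = (1, 2, 2)

Answer: (1, 2, 2)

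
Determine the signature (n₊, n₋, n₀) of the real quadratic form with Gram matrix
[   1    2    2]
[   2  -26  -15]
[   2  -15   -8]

Answer: (2, 1, 0)

Derivation:
step 0: pivot 1 → sign +
step 1: pivot -30 → sign −
step 2: pivot 1/30 → sign +
signature = (2, 1, 0)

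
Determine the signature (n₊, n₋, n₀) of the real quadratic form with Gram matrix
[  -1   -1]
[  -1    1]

step 0: pivot -1 → sign −
step 1: pivot 2 → sign +
signature = (1, 1, 0)

Answer: (1, 1, 0)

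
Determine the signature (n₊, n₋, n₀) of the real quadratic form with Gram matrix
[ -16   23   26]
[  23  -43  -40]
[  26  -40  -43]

Answer: (0, 3, 0)

Derivation:
step 0: pivot -16 → sign −
step 1: pivot -159/16 → sign −
step 2: pivot -3/53 → sign −
signature = (0, 3, 0)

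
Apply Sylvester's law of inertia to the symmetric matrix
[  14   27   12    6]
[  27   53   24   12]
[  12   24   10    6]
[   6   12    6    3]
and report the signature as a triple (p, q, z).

Answer: (3, 1, 0)

Derivation:
step 0: pivot 14 → sign +
step 1: pivot 13/14 → sign +
step 2: pivot -14/13 → sign −
step 3: pivot 3/7 → sign +
signature = (3, 1, 0)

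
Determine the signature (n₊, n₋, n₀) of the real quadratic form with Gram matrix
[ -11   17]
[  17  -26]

step 0: pivot -11 → sign −
step 1: pivot 3/11 → sign +
signature = (1, 1, 0)

Answer: (1, 1, 0)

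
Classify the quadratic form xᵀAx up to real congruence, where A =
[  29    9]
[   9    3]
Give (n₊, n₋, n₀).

Answer: (2, 0, 0)

Derivation:
step 0: pivot 29 → sign +
step 1: pivot 6/29 → sign +
signature = (2, 0, 0)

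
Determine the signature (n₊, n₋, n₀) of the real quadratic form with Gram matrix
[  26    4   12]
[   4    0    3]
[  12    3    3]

step 0: pivot 26 → sign +
step 1: pivot -8/13 → sign −
step 2: pivot -3/8 → sign −
signature = (1, 2, 0)

Answer: (1, 2, 0)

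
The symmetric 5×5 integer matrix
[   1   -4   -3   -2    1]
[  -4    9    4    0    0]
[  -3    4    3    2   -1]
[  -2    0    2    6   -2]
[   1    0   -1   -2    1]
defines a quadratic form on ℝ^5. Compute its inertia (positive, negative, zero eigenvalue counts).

step 0: pivot 1 → sign +
step 1: pivot -7 → sign −
step 2: pivot 22/7 → sign +
step 3: pivot 30/11 → sign +
step 4: pivot 2/15 → sign +
signature = (4, 1, 0)

Answer: (4, 1, 0)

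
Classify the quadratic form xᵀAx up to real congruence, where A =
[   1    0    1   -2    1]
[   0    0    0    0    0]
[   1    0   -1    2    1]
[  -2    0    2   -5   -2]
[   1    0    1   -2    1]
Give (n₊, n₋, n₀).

step 0: pivot 1 → sign +
step 1: pivot -2 → sign −
step 2: pivot -1 → sign −
step 3: row/col 3 already zero → sign 0
step 4: row/col 4 already zero → sign 0
signature = (1, 2, 2)

Answer: (1, 2, 2)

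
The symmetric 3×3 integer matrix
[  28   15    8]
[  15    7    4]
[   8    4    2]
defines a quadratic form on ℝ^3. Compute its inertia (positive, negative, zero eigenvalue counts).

step 0: pivot 28 → sign +
step 1: pivot -29/28 → sign −
step 2: pivot -6/29 → sign −
signature = (1, 2, 0)

Answer: (1, 2, 0)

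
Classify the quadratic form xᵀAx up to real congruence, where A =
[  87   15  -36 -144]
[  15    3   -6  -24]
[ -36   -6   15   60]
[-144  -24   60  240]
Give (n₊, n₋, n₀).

Answer: (2, 0, 2)

Derivation:
step 0: pivot 87 → sign +
step 1: pivot 12/29 → sign +
step 2: row/col 2 already zero → sign 0
step 3: row/col 3 already zero → sign 0
signature = (2, 0, 2)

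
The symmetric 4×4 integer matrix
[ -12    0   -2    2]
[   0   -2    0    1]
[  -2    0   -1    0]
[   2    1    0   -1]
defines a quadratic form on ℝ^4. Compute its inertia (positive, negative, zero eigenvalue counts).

Answer: (0, 3, 1)

Derivation:
step 0: pivot -12 → sign −
step 1: pivot -2 → sign −
step 2: pivot -2/3 → sign −
step 3: row/col 3 already zero → sign 0
signature = (0, 3, 1)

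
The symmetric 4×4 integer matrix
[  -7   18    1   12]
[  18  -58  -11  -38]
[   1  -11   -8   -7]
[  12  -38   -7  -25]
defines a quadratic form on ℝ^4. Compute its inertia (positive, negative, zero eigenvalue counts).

Answer: (0, 4, 0)

Derivation:
step 0: pivot -7 → sign −
step 1: pivot -82/7 → sign −
step 2: pivot -147/82 → sign −
step 3: pivot -3/49 → sign −
signature = (0, 4, 0)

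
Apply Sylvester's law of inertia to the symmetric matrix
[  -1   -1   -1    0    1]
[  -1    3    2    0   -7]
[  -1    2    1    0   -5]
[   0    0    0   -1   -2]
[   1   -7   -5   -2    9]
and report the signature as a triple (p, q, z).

Answer: (1, 4, 0)

Derivation:
step 0: pivot -1 → sign −
step 1: pivot 4 → sign +
step 2: pivot -1/4 → sign −
step 3: pivot -1 → sign −
step 4: pivot -2 → sign −
signature = (1, 4, 0)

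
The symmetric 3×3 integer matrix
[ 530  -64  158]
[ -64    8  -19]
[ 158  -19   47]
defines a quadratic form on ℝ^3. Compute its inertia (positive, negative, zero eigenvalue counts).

Answer: (2, 1, 0)

Derivation:
step 0: pivot 530 → sign +
step 1: pivot 72/265 → sign +
step 2: pivot -1/8 → sign −
signature = (2, 1, 0)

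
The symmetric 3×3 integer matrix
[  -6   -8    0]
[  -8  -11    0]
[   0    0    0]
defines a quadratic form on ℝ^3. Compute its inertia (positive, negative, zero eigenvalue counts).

step 0: pivot -6 → sign −
step 1: pivot -1/3 → sign −
step 2: row/col 2 already zero → sign 0
signature = (0, 2, 1)

Answer: (0, 2, 1)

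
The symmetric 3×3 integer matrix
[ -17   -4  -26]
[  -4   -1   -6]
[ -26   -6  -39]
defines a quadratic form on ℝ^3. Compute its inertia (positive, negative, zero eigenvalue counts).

Answer: (1, 2, 0)

Derivation:
step 0: pivot -17 → sign −
step 1: pivot -1/17 → sign −
step 2: pivot 1 → sign +
signature = (1, 2, 0)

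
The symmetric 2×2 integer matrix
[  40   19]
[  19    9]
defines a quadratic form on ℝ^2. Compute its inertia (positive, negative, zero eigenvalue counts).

Answer: (1, 1, 0)

Derivation:
step 0: pivot 40 → sign +
step 1: pivot -1/40 → sign −
signature = (1, 1, 0)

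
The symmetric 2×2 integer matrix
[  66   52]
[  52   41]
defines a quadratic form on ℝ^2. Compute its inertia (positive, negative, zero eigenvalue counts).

step 0: pivot 66 → sign +
step 1: pivot 1/33 → sign +
signature = (2, 0, 0)

Answer: (2, 0, 0)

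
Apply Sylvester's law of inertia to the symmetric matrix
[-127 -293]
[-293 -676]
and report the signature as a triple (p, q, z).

step 0: pivot -127 → sign −
step 1: pivot -3/127 → sign −
signature = (0, 2, 0)

Answer: (0, 2, 0)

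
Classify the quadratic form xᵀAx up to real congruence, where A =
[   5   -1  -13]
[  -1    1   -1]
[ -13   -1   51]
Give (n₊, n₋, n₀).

step 0: pivot 5 → sign +
step 1: pivot 4/5 → sign +
step 2: pivot 1 → sign +
signature = (3, 0, 0)

Answer: (3, 0, 0)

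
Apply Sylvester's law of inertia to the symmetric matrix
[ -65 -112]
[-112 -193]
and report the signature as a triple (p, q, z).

step 0: pivot -65 → sign −
step 1: pivot -1/65 → sign −
signature = (0, 2, 0)

Answer: (0, 2, 0)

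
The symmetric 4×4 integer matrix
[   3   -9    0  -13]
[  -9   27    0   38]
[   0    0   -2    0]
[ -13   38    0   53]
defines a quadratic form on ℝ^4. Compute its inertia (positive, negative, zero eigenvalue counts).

step 0: pivot 3 → sign +
step 1: pivot -2 → sign −
step 2: pivot -10/3 → sign −
step 3: pivot 3/10 → sign +
signature = (2, 2, 0)

Answer: (2, 2, 0)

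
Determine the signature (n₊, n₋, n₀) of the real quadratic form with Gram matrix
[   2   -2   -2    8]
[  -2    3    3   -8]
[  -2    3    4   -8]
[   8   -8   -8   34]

Answer: (4, 0, 0)

Derivation:
step 0: pivot 2 → sign +
step 1: pivot 1 → sign +
step 2: pivot 1 → sign +
step 3: pivot 2 → sign +
signature = (4, 0, 0)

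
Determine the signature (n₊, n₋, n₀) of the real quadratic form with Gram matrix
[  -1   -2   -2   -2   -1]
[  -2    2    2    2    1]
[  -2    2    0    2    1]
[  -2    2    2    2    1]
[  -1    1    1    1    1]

Answer: (2, 2, 1)

Derivation:
step 0: pivot -1 → sign −
step 1: pivot 6 → sign +
step 2: pivot -2 → sign −
step 3: pivot 1/2 → sign +
step 4: row/col 4 already zero → sign 0
signature = (2, 2, 1)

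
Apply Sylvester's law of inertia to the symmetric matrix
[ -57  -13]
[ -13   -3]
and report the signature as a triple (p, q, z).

step 0: pivot -57 → sign −
step 1: pivot -2/57 → sign −
signature = (0, 2, 0)

Answer: (0, 2, 0)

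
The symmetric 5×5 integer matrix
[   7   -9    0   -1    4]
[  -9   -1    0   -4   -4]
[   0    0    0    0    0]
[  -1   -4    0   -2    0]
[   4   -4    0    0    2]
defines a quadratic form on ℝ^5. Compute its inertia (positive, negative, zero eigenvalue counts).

step 0: pivot 7 → sign +
step 1: pivot -88/7 → sign −
step 2: pivot 7/88 → sign +
step 3: pivot -2/7 → sign −
step 4: row/col 4 already zero → sign 0
signature = (2, 2, 1)

Answer: (2, 2, 1)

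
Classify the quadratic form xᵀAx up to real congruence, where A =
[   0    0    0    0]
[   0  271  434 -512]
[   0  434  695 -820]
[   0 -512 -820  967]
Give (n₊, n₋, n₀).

Answer: (1, 2, 1)

Derivation:
step 0: pivot 271 → sign +
step 1: pivot -11/271 → sign −
step 2: pivot -3/11 → sign −
step 3: row/col 3 already zero → sign 0
signature = (1, 2, 1)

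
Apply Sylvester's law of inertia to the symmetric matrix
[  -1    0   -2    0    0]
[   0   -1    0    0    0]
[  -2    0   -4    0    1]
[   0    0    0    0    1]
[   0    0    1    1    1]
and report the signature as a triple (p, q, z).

Answer: (1, 3, 1)

Derivation:
step 0: pivot -1 → sign −
step 1: pivot -1 → sign −
step 2: pivot 1 → sign +
step 3: pivot -1 → sign −
step 4: row/col 4 already zero → sign 0
signature = (1, 3, 1)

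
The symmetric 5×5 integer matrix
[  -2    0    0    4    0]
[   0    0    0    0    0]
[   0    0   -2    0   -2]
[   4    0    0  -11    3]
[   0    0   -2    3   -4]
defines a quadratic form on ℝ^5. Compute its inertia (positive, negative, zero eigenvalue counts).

Answer: (1, 3, 1)

Derivation:
step 0: pivot -2 → sign −
step 1: pivot -2 → sign −
step 2: pivot -3 → sign −
step 3: pivot 1 → sign +
step 4: row/col 4 already zero → sign 0
signature = (1, 3, 1)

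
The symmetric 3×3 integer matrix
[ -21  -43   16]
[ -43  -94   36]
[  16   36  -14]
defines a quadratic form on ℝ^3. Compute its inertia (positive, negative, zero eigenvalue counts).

step 0: pivot -21 → sign −
step 1: pivot -125/21 → sign −
step 2: pivot -6/125 → sign −
signature = (0, 3, 0)

Answer: (0, 3, 0)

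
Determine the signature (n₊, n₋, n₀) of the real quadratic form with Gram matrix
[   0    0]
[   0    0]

Answer: (0, 0, 2)

Derivation:
step 0: row/col 0 already zero → sign 0
step 1: row/col 1 already zero → sign 0
signature = (0, 0, 2)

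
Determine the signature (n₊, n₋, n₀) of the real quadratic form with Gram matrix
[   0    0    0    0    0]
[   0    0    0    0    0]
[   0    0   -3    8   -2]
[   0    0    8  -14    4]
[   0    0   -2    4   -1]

step 0: pivot -3 → sign −
step 1: pivot 22/3 → sign +
step 2: pivot 1/11 → sign +
step 3: row/col 3 already zero → sign 0
step 4: row/col 4 already zero → sign 0
signature = (2, 1, 2)

Answer: (2, 1, 2)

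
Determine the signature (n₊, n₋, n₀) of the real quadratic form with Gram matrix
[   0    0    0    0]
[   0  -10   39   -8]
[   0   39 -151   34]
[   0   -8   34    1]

Answer: (2, 1, 1)

Derivation:
step 0: pivot -10 → sign −
step 1: pivot 11/10 → sign +
step 2: pivot 3/11 → sign +
step 3: row/col 3 already zero → sign 0
signature = (2, 1, 1)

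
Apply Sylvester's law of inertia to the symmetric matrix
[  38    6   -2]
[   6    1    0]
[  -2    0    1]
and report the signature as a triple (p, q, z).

step 0: pivot 38 → sign +
step 1: pivot 1/19 → sign +
step 2: pivot -1 → sign −
signature = (2, 1, 0)

Answer: (2, 1, 0)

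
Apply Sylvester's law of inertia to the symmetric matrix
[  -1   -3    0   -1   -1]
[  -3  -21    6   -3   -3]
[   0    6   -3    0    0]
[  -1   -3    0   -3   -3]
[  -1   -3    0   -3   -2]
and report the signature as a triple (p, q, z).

step 0: pivot -1 → sign −
step 1: pivot -12 → sign −
step 2: pivot -2 → sign −
step 3: pivot 1 → sign +
step 4: row/col 4 already zero → sign 0
signature = (1, 3, 1)

Answer: (1, 3, 1)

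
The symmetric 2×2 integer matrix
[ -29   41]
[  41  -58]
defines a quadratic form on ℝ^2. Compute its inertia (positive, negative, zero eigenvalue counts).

Answer: (0, 2, 0)

Derivation:
step 0: pivot -29 → sign −
step 1: pivot -1/29 → sign −
signature = (0, 2, 0)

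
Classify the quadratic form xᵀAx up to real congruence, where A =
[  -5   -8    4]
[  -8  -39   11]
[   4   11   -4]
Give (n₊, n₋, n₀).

step 0: pivot -5 → sign −
step 1: pivot -131/5 → sign −
step 2: pivot 1/131 → sign +
signature = (1, 2, 0)

Answer: (1, 2, 0)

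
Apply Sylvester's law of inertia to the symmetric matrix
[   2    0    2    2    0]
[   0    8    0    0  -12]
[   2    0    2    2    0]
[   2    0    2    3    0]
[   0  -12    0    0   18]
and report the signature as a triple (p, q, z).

Answer: (3, 0, 2)

Derivation:
step 0: pivot 2 → sign +
step 1: pivot 8 → sign +
step 2: pivot 1 → sign +
step 3: row/col 3 already zero → sign 0
step 4: row/col 4 already zero → sign 0
signature = (3, 0, 2)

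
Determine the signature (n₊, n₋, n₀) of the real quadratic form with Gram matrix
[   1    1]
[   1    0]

step 0: pivot 1 → sign +
step 1: pivot -1 → sign −
signature = (1, 1, 0)

Answer: (1, 1, 0)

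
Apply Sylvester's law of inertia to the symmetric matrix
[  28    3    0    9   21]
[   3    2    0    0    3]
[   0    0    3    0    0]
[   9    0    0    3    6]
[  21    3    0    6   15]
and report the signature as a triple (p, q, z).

Answer: (3, 2, 0)

Derivation:
step 0: pivot 28 → sign +
step 1: pivot 47/28 → sign +
step 2: pivot 3 → sign +
step 3: pivot -21/47 → sign −
step 4: pivot -6/7 → sign −
signature = (3, 2, 0)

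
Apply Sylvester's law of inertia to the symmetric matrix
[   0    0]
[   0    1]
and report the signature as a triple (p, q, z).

step 0: pivot 1 → sign +
step 1: row/col 1 already zero → sign 0
signature = (1, 0, 1)

Answer: (1, 0, 1)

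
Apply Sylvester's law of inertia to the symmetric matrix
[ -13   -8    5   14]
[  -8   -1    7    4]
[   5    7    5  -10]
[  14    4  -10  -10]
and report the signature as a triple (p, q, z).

step 0: pivot -13 → sign −
step 1: pivot 51/13 → sign +
step 2: pivot 3 → sign +
step 3: pivot -6/17 → sign −
signature = (2, 2, 0)

Answer: (2, 2, 0)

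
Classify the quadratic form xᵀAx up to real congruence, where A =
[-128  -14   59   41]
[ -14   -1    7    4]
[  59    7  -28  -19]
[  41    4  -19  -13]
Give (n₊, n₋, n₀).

step 0: pivot -128 → sign −
step 1: pivot 17/32 → sign +
step 2: pivot -93/68 → sign −
step 3: pivot -6/31 → sign −
signature = (1, 3, 0)

Answer: (1, 3, 0)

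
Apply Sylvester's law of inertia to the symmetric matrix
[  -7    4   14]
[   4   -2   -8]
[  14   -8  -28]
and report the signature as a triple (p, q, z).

Answer: (1, 1, 1)

Derivation:
step 0: pivot -7 → sign −
step 1: pivot 2/7 → sign +
step 2: row/col 2 already zero → sign 0
signature = (1, 1, 1)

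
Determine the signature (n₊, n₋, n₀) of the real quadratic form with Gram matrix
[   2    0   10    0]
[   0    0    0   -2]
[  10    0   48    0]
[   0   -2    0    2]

Answer: (2, 2, 0)

Derivation:
step 0: pivot 2 → sign +
step 1: pivot -2 → sign −
step 2: pivot 2 → sign +
step 3: pivot -2 → sign −
signature = (2, 2, 0)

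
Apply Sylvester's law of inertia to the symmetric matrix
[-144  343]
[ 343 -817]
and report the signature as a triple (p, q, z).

step 0: pivot -144 → sign −
step 1: pivot 1/144 → sign +
signature = (1, 1, 0)

Answer: (1, 1, 0)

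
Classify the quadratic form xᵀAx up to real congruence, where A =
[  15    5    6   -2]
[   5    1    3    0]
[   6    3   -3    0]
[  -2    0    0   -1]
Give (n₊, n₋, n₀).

Answer: (2, 2, 0)

Derivation:
step 0: pivot 15 → sign +
step 1: pivot -2/3 → sign −
step 2: pivot -39/10 → sign −
step 3: pivot 3/13 → sign +
signature = (2, 2, 0)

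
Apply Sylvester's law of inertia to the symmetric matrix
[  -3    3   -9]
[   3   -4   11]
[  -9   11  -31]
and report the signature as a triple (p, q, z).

Answer: (0, 2, 1)

Derivation:
step 0: pivot -3 → sign −
step 1: pivot -1 → sign −
step 2: row/col 2 already zero → sign 0
signature = (0, 2, 1)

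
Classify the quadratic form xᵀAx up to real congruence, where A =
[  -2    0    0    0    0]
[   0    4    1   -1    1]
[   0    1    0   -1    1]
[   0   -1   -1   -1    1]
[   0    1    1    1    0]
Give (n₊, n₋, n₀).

step 0: pivot -2 → sign −
step 1: pivot 4 → sign +
step 2: pivot -1/4 → sign −
step 3: pivot 1 → sign +
step 4: pivot 1 → sign +
signature = (3, 2, 0)

Answer: (3, 2, 0)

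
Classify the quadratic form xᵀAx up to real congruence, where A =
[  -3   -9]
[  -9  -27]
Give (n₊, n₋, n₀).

step 0: pivot -3 → sign −
step 1: row/col 1 already zero → sign 0
signature = (0, 1, 1)

Answer: (0, 1, 1)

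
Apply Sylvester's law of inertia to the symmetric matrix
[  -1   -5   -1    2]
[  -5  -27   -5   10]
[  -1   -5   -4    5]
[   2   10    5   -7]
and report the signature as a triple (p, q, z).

Answer: (0, 3, 1)

Derivation:
step 0: pivot -1 → sign −
step 1: pivot -2 → sign −
step 2: pivot -3 → sign −
step 3: row/col 3 already zero → sign 0
signature = (0, 3, 1)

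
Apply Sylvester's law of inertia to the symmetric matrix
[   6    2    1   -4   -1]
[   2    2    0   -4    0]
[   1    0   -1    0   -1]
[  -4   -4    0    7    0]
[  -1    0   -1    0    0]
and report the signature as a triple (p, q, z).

step 0: pivot 6 → sign +
step 1: pivot 4/3 → sign +
step 2: pivot -5/4 → sign −
step 3: pivot -1 → sign −
step 4: pivot 1/5 → sign +
signature = (3, 2, 0)

Answer: (3, 2, 0)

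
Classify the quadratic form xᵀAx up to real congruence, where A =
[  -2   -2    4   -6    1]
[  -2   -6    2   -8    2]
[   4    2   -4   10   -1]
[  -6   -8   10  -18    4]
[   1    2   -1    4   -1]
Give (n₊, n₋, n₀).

step 0: pivot -2 → sign −
step 1: pivot -4 → sign −
step 2: pivot 5 → sign +
step 3: pivot 4/5 → sign +
step 4: pivot -3/4 → sign −
signature = (2, 3, 0)

Answer: (2, 3, 0)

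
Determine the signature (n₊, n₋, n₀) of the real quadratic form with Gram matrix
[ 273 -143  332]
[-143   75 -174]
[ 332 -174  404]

Answer: (3, 0, 0)

Derivation:
step 0: pivot 273 → sign +
step 1: pivot 2/21 → sign +
step 2: pivot 2/13 → sign +
signature = (3, 0, 0)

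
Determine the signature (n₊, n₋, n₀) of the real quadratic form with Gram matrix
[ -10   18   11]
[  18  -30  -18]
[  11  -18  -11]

Answer: (1, 2, 0)

Derivation:
step 0: pivot -10 → sign −
step 1: pivot 12/5 → sign +
step 2: pivot -1/4 → sign −
signature = (1, 2, 0)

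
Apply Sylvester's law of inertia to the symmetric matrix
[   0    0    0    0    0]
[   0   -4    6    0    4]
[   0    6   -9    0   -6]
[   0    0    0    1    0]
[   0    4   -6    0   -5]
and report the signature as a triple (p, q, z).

Answer: (1, 2, 2)

Derivation:
step 0: pivot -4 → sign −
step 1: pivot 1 → sign +
step 2: pivot -1 → sign −
step 3: row/col 3 already zero → sign 0
step 4: row/col 4 already zero → sign 0
signature = (1, 2, 2)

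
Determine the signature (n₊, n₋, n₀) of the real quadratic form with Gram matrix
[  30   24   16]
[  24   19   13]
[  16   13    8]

Answer: (1, 2, 0)

Derivation:
step 0: pivot 30 → sign +
step 1: pivot -1/5 → sign −
step 2: pivot -1/3 → sign −
signature = (1, 2, 0)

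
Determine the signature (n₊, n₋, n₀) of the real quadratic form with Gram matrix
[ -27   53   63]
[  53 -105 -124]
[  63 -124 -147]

Answer: (1, 2, 0)

Derivation:
step 0: pivot -27 → sign −
step 1: pivot -26/27 → sign −
step 2: pivot 3/26 → sign +
signature = (1, 2, 0)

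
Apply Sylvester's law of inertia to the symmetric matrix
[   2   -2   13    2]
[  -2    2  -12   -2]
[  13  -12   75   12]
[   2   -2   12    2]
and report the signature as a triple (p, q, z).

Answer: (2, 1, 1)

Derivation:
step 0: pivot 2 → sign +
step 1: pivot -19/2 → sign −
step 2: pivot 2/19 → sign +
step 3: row/col 3 already zero → sign 0
signature = (2, 1, 1)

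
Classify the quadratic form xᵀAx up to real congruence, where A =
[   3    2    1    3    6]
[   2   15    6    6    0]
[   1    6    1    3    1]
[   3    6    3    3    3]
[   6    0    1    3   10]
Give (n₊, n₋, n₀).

Answer: (2, 3, 0)

Derivation:
step 0: pivot 3 → sign +
step 1: pivot 41/3 → sign +
step 2: pivot -58/41 → sign −
step 3: pivot -30/29 → sign −
step 4: pivot -3/10 → sign −
signature = (2, 3, 0)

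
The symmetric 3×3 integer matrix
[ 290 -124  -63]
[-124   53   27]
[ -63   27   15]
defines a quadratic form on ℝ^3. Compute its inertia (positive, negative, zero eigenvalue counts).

step 0: pivot 290 → sign +
step 1: pivot -3/145 → sign −
step 2: pivot 3/2 → sign +
signature = (2, 1, 0)

Answer: (2, 1, 0)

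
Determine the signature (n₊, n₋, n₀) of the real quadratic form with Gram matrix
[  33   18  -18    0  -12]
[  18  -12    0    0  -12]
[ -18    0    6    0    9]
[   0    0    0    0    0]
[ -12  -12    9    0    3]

step 0: pivot 33 → sign +
step 1: pivot -240/11 → sign −
step 2: pivot 3/5 → sign +
step 3: row/col 3 already zero → sign 0
step 4: row/col 4 already zero → sign 0
signature = (2, 1, 2)

Answer: (2, 1, 2)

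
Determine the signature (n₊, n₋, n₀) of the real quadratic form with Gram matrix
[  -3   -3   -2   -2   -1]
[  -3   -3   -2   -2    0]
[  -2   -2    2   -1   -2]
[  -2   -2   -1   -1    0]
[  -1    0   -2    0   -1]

step 0: pivot -3 → sign −
step 1: pivot 10/3 → sign +
step 2: pivot 3/10 → sign +
step 3: pivot -10/3 → sign −
step 4: pivot 3/10 → sign +
signature = (3, 2, 0)

Answer: (3, 2, 0)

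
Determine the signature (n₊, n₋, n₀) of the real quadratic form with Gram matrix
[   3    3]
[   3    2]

step 0: pivot 3 → sign +
step 1: pivot -1 → sign −
signature = (1, 1, 0)

Answer: (1, 1, 0)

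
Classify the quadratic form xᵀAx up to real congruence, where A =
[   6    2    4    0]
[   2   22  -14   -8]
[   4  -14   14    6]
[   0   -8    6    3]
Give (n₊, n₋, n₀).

step 0: pivot 6 → sign +
step 1: pivot 64/3 → sign +
step 2: pivot 5/16 → sign +
step 3: pivot -1/5 → sign −
signature = (3, 1, 0)

Answer: (3, 1, 0)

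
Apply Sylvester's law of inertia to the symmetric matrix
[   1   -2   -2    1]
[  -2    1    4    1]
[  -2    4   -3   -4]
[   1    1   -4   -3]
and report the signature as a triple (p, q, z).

step 0: pivot 1 → sign +
step 1: pivot -3 → sign −
step 2: pivot -7 → sign −
step 3: pivot -3/7 → sign −
signature = (1, 3, 0)

Answer: (1, 3, 0)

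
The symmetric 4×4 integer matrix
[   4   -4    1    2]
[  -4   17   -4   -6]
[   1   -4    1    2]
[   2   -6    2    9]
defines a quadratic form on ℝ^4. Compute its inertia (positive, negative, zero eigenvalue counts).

step 0: pivot 4 → sign +
step 1: pivot 13 → sign +
step 2: pivot 3/52 → sign +
step 3: pivot 1 → sign +
signature = (4, 0, 0)

Answer: (4, 0, 0)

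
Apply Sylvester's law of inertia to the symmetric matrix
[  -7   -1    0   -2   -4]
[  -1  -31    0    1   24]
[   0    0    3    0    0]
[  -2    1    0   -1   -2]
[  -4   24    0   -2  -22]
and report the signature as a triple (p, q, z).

step 0: pivot -7 → sign −
step 1: pivot -216/7 → sign −
step 2: pivot 3 → sign +
step 3: pivot -3/8 → sign −
step 4: pivot -2/27 → sign −
signature = (1, 4, 0)

Answer: (1, 4, 0)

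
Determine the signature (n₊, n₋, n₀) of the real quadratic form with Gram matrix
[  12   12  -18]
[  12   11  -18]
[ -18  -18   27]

step 0: pivot 12 → sign +
step 1: pivot -1 → sign −
step 2: row/col 2 already zero → sign 0
signature = (1, 1, 1)

Answer: (1, 1, 1)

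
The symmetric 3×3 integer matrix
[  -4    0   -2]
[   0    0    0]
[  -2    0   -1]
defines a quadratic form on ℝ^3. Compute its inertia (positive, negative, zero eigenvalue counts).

step 0: pivot -4 → sign −
step 1: row/col 1 already zero → sign 0
step 2: row/col 2 already zero → sign 0
signature = (0, 1, 2)

Answer: (0, 1, 2)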